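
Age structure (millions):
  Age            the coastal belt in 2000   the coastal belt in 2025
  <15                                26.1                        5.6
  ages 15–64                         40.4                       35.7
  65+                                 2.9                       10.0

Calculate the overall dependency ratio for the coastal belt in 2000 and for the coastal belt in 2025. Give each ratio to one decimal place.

the coastal belt in 2000: 71.8
the coastal belt in 2025: 43.7

the coastal belt in 2000: (26.1 + 2.9) / 40.4 × 100 = 29.0 / 40.4 × 100 = 71.8
the coastal belt in 2025: (5.6 + 10.0) / 35.7 × 100 = 15.6 / 35.7 × 100 = 43.7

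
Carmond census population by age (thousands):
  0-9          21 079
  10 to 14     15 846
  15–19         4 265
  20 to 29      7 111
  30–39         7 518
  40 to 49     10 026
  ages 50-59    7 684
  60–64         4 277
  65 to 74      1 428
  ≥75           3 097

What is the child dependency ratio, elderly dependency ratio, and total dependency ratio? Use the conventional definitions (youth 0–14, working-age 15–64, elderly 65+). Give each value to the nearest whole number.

0–14: 21 079 + 15 846 = 36 925
15–64: 4 265 + 7 111 + 7 518 + 10 026 + 7 684 + 4 277 = 40 881
65+: 1 428 + 3 097 = 4 525
Youth dependency ratio = 36 925 / 40 881 × 100 = 90
Old-age dependency ratio = 4 525 / 40 881 × 100 = 11
Total dependency ratio = (36 925 + 4 525) / 40 881 × 100 = 41 450 / 40 881 × 100 = 101

Youth dependency ratio: 90
Old-age dependency ratio: 11
Total dependency ratio: 101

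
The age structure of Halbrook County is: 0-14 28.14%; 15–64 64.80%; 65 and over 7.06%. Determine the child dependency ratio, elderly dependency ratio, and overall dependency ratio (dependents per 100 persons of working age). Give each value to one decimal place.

Youth dependency ratio: 43.4
Old-age dependency ratio: 10.9
Total dependency ratio: 54.3

Youth dependency ratio = 28.14 / 64.80 × 100 = 43.4
Old-age dependency ratio = 7.06 / 64.80 × 100 = 10.9
Total dependency ratio = (28.14 + 7.06) / 64.80 × 100 = 35.20 / 64.80 × 100 = 54.3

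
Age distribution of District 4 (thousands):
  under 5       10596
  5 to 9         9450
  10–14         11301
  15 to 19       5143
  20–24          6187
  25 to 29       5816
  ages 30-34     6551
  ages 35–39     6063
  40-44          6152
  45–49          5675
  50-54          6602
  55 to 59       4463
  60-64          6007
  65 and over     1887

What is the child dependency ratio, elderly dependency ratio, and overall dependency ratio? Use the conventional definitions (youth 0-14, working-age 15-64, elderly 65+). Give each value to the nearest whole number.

0–14: 10596 + 9450 + 11301 = 31347
15–64: 5143 + 6187 + 5816 + 6551 + 6063 + 6152 + 5675 + 6602 + 4463 + 6007 = 58659
65+: 1887
Youth dependency ratio = 31347 / 58659 × 100 = 53
Old-age dependency ratio = 1887 / 58659 × 100 = 3
Total dependency ratio = (31347 + 1887) / 58659 × 100 = 33234 / 58659 × 100 = 57

Youth dependency ratio: 53
Old-age dependency ratio: 3
Total dependency ratio: 57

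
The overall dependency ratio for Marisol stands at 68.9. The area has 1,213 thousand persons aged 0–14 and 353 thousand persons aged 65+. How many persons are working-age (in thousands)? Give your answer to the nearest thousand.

Total dependency ratio = (youth + elderly) / working-age × 100
68.9 = (1,213 + 353) / W × 100
⇒ 2,273

Working-age: 2,273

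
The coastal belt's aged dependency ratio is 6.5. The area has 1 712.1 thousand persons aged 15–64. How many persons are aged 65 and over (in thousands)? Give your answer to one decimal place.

Aged 65 and over: 111.3

Old-age dependency ratio = elderly / working-age × 100
6.5 = E / 1 712.1 × 100
⇒ 111.3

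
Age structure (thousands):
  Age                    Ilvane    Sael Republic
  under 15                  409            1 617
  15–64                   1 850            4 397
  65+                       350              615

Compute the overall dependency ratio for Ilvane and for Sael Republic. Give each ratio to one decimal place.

Ilvane: (409 + 350) / 1 850 × 100 = 759 / 1 850 × 100 = 41.0
Sael Republic: (1 617 + 615) / 4 397 × 100 = 2 232 / 4 397 × 100 = 50.8

Ilvane: 41.0
Sael Republic: 50.8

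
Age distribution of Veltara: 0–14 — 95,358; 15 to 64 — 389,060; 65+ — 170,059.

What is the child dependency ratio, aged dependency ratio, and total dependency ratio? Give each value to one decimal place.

Youth dependency ratio: 24.5
Old-age dependency ratio: 43.7
Total dependency ratio: 68.2

Youth dependency ratio = 95,358 / 389,060 × 100 = 24.5
Old-age dependency ratio = 170,059 / 389,060 × 100 = 43.7
Total dependency ratio = (95,358 + 170,059) / 389,060 × 100 = 265,417 / 389,060 × 100 = 68.2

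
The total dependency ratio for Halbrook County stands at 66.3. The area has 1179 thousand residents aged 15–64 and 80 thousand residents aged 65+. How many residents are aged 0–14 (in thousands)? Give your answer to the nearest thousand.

Aged 0–14: 702

Total dependency ratio = (youth + elderly) / working-age × 100
66.3 = (Y + 80) / 1179 × 100
⇒ 702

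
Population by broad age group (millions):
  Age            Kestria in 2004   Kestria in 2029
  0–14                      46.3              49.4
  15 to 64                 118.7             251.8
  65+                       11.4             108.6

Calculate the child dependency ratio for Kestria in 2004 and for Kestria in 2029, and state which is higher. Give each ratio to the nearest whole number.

Kestria in 2004: 46.3 / 118.7 × 100 = 39
Kestria in 2029: 49.4 / 251.8 × 100 = 20

Kestria in 2004: 39
Kestria in 2029: 20
Higher: Kestria in 2004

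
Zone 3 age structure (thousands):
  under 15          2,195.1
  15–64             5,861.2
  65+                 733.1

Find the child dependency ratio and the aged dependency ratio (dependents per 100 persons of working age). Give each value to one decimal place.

Youth dependency ratio = 2,195.1 / 5,861.2 × 100 = 37.5
Old-age dependency ratio = 733.1 / 5,861.2 × 100 = 12.5

Youth dependency ratio: 37.5
Old-age dependency ratio: 12.5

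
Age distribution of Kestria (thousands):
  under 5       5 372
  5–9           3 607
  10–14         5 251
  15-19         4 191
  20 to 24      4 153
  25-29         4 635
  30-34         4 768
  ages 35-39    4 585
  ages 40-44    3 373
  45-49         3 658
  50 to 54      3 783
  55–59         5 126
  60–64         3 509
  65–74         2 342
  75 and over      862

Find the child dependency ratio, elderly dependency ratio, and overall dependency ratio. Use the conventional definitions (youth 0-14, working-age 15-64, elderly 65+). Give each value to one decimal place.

Youth dependency ratio: 34.1
Old-age dependency ratio: 7.7
Total dependency ratio: 41.7

0–14: 5 372 + 3 607 + 5 251 = 14 230
15–64: 4 191 + 4 153 + 4 635 + 4 768 + 4 585 + 3 373 + 3 658 + 3 783 + 5 126 + 3 509 = 41 781
65+: 2 342 + 862 = 3 204
Youth dependency ratio = 14 230 / 41 781 × 100 = 34.1
Old-age dependency ratio = 3 204 / 41 781 × 100 = 7.7
Total dependency ratio = (14 230 + 3 204) / 41 781 × 100 = 17 434 / 41 781 × 100 = 41.7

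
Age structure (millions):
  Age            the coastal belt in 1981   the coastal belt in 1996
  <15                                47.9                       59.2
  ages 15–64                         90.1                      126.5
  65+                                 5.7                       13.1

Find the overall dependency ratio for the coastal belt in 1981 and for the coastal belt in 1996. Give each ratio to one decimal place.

the coastal belt in 1981: (47.9 + 5.7) / 90.1 × 100 = 53.6 / 90.1 × 100 = 59.5
the coastal belt in 1996: (59.2 + 13.1) / 126.5 × 100 = 72.3 / 126.5 × 100 = 57.2

the coastal belt in 1981: 59.5
the coastal belt in 1996: 57.2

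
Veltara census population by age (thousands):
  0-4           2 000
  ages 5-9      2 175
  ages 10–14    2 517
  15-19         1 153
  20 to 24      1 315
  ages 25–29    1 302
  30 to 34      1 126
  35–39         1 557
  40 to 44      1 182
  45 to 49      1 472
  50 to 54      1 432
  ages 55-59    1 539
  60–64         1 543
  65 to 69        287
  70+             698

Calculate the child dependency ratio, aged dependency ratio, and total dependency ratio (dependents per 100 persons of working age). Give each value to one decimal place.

Youth dependency ratio: 49.1
Old-age dependency ratio: 7.2
Total dependency ratio: 56.4

0–14: 2 000 + 2 175 + 2 517 = 6 692
15–64: 1 153 + 1 315 + 1 302 + 1 126 + 1 557 + 1 182 + 1 472 + 1 432 + 1 539 + 1 543 = 13 621
65+: 287 + 698 = 985
Youth dependency ratio = 6 692 / 13 621 × 100 = 49.1
Old-age dependency ratio = 985 / 13 621 × 100 = 7.2
Total dependency ratio = (6 692 + 985) / 13 621 × 100 = 7 677 / 13 621 × 100 = 56.4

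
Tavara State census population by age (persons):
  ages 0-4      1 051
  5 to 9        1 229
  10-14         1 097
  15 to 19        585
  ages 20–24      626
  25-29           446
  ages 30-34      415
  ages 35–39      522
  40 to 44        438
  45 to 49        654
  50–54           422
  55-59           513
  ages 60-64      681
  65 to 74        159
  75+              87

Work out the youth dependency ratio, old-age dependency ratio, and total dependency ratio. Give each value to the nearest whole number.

Youth dependency ratio: 64
Old-age dependency ratio: 5
Total dependency ratio: 68

0–14: 1 051 + 1 229 + 1 097 = 3 377
15–64: 585 + 626 + 446 + 415 + 522 + 438 + 654 + 422 + 513 + 681 = 5 302
65+: 159 + 87 = 246
Youth dependency ratio = 3 377 / 5 302 × 100 = 64
Old-age dependency ratio = 246 / 5 302 × 100 = 5
Total dependency ratio = (3 377 + 246) / 5 302 × 100 = 3 623 / 5 302 × 100 = 68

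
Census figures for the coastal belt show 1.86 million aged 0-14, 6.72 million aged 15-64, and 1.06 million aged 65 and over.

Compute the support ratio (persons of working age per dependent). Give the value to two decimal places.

Support ratio = 6.72 / (1.86 + 1.06) = 6.72 / 2.92 = 2.30

Support ratio: 2.30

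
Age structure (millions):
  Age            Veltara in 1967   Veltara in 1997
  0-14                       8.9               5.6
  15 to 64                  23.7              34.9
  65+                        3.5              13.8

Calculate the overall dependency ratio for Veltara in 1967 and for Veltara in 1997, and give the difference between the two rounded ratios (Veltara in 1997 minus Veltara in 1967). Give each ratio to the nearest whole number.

Veltara in 1967: 52
Veltara in 1997: 56
Difference: +4

Veltara in 1967: (8.9 + 3.5) / 23.7 × 100 = 12.4 / 23.7 × 100 = 52
Veltara in 1997: (5.6 + 13.8) / 34.9 × 100 = 19.4 / 34.9 × 100 = 56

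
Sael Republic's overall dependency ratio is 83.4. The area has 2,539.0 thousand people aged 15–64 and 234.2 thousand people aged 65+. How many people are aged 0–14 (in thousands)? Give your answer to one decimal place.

Total dependency ratio = (youth + elderly) / working-age × 100
83.4 = (Y + 234.2) / 2,539.0 × 100
⇒ 1,883.3

Aged 0–14: 1,883.3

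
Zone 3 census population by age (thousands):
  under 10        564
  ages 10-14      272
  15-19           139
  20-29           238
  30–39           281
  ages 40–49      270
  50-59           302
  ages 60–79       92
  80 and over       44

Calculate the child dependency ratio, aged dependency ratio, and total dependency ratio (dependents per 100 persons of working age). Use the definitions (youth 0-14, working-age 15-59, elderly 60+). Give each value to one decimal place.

Youth dependency ratio: 68.0
Old-age dependency ratio: 11.1
Total dependency ratio: 79.0

0–14: 564 + 272 = 836
15–59: 139 + 238 + 281 + 270 + 302 = 1 230
60+: 92 + 44 = 136
Youth dependency ratio = 836 / 1 230 × 100 = 68.0
Old-age dependency ratio = 136 / 1 230 × 100 = 11.1
Total dependency ratio = (836 + 136) / 1 230 × 100 = 972 / 1 230 × 100 = 79.0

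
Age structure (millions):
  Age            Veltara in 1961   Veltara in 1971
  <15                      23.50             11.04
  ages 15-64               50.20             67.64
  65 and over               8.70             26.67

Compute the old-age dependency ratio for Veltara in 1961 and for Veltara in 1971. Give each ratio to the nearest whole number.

Veltara in 1961: 8.70 / 50.20 × 100 = 17
Veltara in 1971: 26.67 / 67.64 × 100 = 39

Veltara in 1961: 17
Veltara in 1971: 39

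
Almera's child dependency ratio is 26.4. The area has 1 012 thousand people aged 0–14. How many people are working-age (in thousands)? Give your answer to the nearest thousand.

Working-age: 3 833

Youth dependency ratio = youth / working-age × 100
26.4 = 1 012 / W × 100
⇒ 3 833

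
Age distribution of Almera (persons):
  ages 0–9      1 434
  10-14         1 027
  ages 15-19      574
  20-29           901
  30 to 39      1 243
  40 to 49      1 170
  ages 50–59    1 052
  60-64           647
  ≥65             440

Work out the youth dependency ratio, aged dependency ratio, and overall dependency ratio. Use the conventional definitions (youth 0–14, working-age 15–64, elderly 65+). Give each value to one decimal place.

Youth dependency ratio: 44.0
Old-age dependency ratio: 7.9
Total dependency ratio: 51.9

0–14: 1 434 + 1 027 = 2 461
15–64: 574 + 901 + 1 243 + 1 170 + 1 052 + 647 = 5 587
65+: 440
Youth dependency ratio = 2 461 / 5 587 × 100 = 44.0
Old-age dependency ratio = 440 / 5 587 × 100 = 7.9
Total dependency ratio = (2 461 + 440) / 5 587 × 100 = 2 901 / 5 587 × 100 = 51.9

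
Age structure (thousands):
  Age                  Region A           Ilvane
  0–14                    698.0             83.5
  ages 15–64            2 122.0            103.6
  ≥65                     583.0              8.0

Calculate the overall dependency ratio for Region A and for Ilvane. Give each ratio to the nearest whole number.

Region A: 60
Ilvane: 88

Region A: (698.0 + 583.0) / 2 122.0 × 100 = 1 281.0 / 2 122.0 × 100 = 60
Ilvane: (83.5 + 8.0) / 103.6 × 100 = 91.5 / 103.6 × 100 = 88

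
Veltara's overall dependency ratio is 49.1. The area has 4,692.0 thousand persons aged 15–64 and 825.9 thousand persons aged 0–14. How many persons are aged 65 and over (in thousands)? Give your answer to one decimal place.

Total dependency ratio = (youth + elderly) / working-age × 100
49.1 = (825.9 + E) / 4,692.0 × 100
⇒ 1,477.9

Aged 65 and over: 1,477.9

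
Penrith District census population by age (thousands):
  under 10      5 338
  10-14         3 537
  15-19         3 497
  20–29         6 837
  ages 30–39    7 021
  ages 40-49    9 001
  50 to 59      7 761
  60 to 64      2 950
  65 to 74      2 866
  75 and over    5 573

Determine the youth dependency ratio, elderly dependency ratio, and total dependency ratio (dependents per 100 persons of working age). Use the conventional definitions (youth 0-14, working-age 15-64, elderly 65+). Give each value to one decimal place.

Youth dependency ratio: 23.9
Old-age dependency ratio: 22.8
Total dependency ratio: 46.7

0–14: 5 338 + 3 537 = 8 875
15–64: 3 497 + 6 837 + 7 021 + 9 001 + 7 761 + 2 950 = 37 067
65+: 2 866 + 5 573 = 8 439
Youth dependency ratio = 8 875 / 37 067 × 100 = 23.9
Old-age dependency ratio = 8 439 / 37 067 × 100 = 22.8
Total dependency ratio = (8 875 + 8 439) / 37 067 × 100 = 17 314 / 37 067 × 100 = 46.7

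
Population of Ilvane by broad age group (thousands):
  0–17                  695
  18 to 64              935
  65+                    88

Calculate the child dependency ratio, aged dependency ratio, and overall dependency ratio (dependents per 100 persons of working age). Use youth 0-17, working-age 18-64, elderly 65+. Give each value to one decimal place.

Youth dependency ratio = 695 / 935 × 100 = 74.3
Old-age dependency ratio = 88 / 935 × 100 = 9.4
Total dependency ratio = (695 + 88) / 935 × 100 = 783 / 935 × 100 = 83.7

Youth dependency ratio: 74.3
Old-age dependency ratio: 9.4
Total dependency ratio: 83.7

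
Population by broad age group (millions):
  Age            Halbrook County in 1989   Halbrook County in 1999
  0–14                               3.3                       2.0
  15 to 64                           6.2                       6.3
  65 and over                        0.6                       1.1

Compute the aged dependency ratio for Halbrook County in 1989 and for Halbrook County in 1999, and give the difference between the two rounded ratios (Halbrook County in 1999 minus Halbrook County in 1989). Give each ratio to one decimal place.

Halbrook County in 1989: 0.6 / 6.2 × 100 = 9.7
Halbrook County in 1999: 1.1 / 6.3 × 100 = 17.5

Halbrook County in 1989: 9.7
Halbrook County in 1999: 17.5
Difference: +7.8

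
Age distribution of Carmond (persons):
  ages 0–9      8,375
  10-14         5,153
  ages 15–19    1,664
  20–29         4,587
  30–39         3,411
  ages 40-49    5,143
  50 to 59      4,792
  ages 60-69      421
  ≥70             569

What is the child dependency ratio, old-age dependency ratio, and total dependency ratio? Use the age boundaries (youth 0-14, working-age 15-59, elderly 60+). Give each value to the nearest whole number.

0–14: 8,375 + 5,153 = 13,528
15–59: 1,664 + 4,587 + 3,411 + 5,143 + 4,792 = 19,597
60+: 421 + 569 = 990
Youth dependency ratio = 13,528 / 19,597 × 100 = 69
Old-age dependency ratio = 990 / 19,597 × 100 = 5
Total dependency ratio = (13,528 + 990) / 19,597 × 100 = 14,518 / 19,597 × 100 = 74

Youth dependency ratio: 69
Old-age dependency ratio: 5
Total dependency ratio: 74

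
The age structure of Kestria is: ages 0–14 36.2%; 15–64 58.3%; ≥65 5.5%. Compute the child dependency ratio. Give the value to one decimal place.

Youth dependency ratio: 62.1

Youth dependency ratio = 36.2 / 58.3 × 100 = 62.1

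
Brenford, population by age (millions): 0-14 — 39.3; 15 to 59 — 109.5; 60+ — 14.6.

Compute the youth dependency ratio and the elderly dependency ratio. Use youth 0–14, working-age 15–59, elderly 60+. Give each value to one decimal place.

Youth dependency ratio: 35.9
Old-age dependency ratio: 13.3

Youth dependency ratio = 39.3 / 109.5 × 100 = 35.9
Old-age dependency ratio = 14.6 / 109.5 × 100 = 13.3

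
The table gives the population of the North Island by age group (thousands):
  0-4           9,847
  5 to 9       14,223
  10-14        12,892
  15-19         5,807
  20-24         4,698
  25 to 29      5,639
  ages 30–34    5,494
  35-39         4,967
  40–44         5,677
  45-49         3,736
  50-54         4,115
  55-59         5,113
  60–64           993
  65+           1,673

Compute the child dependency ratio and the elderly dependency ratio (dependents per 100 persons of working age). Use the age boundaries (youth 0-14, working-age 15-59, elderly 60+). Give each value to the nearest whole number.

0–14: 9,847 + 14,223 + 12,892 = 36,962
15–59: 5,807 + 4,698 + 5,639 + 5,494 + 4,967 + 5,677 + 3,736 + 4,115 + 5,113 = 45,246
60+: 993 + 1,673 = 2,666
Youth dependency ratio = 36,962 / 45,246 × 100 = 82
Old-age dependency ratio = 2,666 / 45,246 × 100 = 6

Youth dependency ratio: 82
Old-age dependency ratio: 6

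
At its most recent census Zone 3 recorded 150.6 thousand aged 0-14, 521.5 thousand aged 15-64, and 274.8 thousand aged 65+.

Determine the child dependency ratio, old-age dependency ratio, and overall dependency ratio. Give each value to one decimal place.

Youth dependency ratio = 150.6 / 521.5 × 100 = 28.9
Old-age dependency ratio = 274.8 / 521.5 × 100 = 52.7
Total dependency ratio = (150.6 + 274.8) / 521.5 × 100 = 425.4 / 521.5 × 100 = 81.6

Youth dependency ratio: 28.9
Old-age dependency ratio: 52.7
Total dependency ratio: 81.6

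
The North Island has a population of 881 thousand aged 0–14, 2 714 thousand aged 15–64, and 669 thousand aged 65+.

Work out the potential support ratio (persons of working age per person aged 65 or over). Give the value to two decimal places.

Potential support ratio: 4.06

Potential support ratio = 2 714 / 669 = 4.06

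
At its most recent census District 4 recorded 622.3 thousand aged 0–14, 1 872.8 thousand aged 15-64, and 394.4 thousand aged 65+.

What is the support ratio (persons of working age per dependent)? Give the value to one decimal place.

Support ratio = 1 872.8 / (622.3 + 394.4) = 1 872.8 / 1 016.7 = 1.8

Support ratio: 1.8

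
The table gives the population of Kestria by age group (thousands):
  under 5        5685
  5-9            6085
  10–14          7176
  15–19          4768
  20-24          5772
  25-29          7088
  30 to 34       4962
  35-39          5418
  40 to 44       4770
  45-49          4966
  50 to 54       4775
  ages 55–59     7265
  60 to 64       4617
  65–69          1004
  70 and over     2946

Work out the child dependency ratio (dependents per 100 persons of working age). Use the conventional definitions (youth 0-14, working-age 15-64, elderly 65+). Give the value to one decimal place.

0–14: 5685 + 6085 + 7176 = 18946
15–64: 4768 + 5772 + 7088 + 4962 + 5418 + 4770 + 4966 + 4775 + 7265 + 4617 = 54401
65+: 1004 + 2946 = 3950
Youth dependency ratio = 18946 / 54401 × 100 = 34.8

Youth dependency ratio: 34.8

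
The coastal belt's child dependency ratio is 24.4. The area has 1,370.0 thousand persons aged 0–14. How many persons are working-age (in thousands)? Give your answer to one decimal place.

Youth dependency ratio = youth / working-age × 100
24.4 = 1,370.0 / W × 100
⇒ 5,614.8

Working-age: 5,614.8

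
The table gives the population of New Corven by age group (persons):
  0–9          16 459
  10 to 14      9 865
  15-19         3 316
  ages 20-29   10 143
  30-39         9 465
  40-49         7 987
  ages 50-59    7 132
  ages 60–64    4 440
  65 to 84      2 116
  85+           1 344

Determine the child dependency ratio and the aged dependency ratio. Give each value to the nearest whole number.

0–14: 16 459 + 9 865 = 26 324
15–64: 3 316 + 10 143 + 9 465 + 7 987 + 7 132 + 4 440 = 42 483
65+: 2 116 + 1 344 = 3 460
Youth dependency ratio = 26 324 / 42 483 × 100 = 62
Old-age dependency ratio = 3 460 / 42 483 × 100 = 8

Youth dependency ratio: 62
Old-age dependency ratio: 8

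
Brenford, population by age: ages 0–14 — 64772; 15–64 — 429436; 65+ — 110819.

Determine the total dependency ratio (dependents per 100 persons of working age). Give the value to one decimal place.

Total dependency ratio: 40.9

Total dependency ratio = (64772 + 110819) / 429436 × 100 = 175591 / 429436 × 100 = 40.9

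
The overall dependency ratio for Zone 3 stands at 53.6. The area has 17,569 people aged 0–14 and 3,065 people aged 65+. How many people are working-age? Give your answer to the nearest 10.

Working-age: 38,500

Total dependency ratio = (youth + elderly) / working-age × 100
53.6 = (17,569 + 3,065) / W × 100
⇒ 38,500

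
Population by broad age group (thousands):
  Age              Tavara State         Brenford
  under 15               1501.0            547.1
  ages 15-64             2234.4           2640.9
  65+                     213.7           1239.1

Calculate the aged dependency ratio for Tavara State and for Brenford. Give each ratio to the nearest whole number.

Tavara State: 10
Brenford: 47

Tavara State: 213.7 / 2234.4 × 100 = 10
Brenford: 1239.1 / 2640.9 × 100 = 47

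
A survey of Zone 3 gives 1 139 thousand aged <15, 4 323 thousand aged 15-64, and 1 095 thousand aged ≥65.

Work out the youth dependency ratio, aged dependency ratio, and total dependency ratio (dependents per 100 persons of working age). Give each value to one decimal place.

Youth dependency ratio: 26.3
Old-age dependency ratio: 25.3
Total dependency ratio: 51.7

Youth dependency ratio = 1 139 / 4 323 × 100 = 26.3
Old-age dependency ratio = 1 095 / 4 323 × 100 = 25.3
Total dependency ratio = (1 139 + 1 095) / 4 323 × 100 = 2 234 / 4 323 × 100 = 51.7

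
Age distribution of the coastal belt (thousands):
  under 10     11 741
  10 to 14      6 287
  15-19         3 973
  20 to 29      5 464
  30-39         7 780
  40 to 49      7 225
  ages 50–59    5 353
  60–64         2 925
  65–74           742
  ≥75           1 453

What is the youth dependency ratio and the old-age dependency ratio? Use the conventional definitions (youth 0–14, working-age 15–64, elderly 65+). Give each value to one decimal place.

0–14: 11 741 + 6 287 = 18 028
15–64: 3 973 + 5 464 + 7 780 + 7 225 + 5 353 + 2 925 = 32 720
65+: 742 + 1 453 = 2 195
Youth dependency ratio = 18 028 / 32 720 × 100 = 55.1
Old-age dependency ratio = 2 195 / 32 720 × 100 = 6.7

Youth dependency ratio: 55.1
Old-age dependency ratio: 6.7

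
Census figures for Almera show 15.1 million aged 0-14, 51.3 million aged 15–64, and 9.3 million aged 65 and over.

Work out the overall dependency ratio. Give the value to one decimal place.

Total dependency ratio = (15.1 + 9.3) / 51.3 × 100 = 24.4 / 51.3 × 100 = 47.6

Total dependency ratio: 47.6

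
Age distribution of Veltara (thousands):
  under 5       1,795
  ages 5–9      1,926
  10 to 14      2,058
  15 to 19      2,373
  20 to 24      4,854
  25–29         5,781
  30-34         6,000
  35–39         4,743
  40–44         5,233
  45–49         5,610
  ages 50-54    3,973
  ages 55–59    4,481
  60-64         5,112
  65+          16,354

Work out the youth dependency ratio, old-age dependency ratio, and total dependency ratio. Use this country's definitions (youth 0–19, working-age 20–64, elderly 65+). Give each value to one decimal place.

0–19: 1,795 + 1,926 + 2,058 + 2,373 = 8,152
20–64: 4,854 + 5,781 + 6,000 + 4,743 + 5,233 + 5,610 + 3,973 + 4,481 + 5,112 = 45,787
65+: 16,354
Youth dependency ratio = 8,152 / 45,787 × 100 = 17.8
Old-age dependency ratio = 16,354 / 45,787 × 100 = 35.7
Total dependency ratio = (8,152 + 16,354) / 45,787 × 100 = 24,506 / 45,787 × 100 = 53.5

Youth dependency ratio: 17.8
Old-age dependency ratio: 35.7
Total dependency ratio: 53.5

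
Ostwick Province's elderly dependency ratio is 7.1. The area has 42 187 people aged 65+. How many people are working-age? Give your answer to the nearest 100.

Old-age dependency ratio = elderly / working-age × 100
7.1 = 42 187 / W × 100
⇒ 594 200

Working-age: 594 200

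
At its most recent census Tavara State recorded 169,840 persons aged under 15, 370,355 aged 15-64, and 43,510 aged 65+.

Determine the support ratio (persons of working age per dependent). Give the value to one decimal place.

Support ratio = 370,355 / (169,840 + 43,510) = 370,355 / 213,350 = 1.7

Support ratio: 1.7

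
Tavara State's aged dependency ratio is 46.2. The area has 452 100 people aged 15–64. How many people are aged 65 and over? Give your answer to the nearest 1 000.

Old-age dependency ratio = elderly / working-age × 100
46.2 = E / 452 100 × 100
⇒ 209 000

Aged 65 and over: 209 000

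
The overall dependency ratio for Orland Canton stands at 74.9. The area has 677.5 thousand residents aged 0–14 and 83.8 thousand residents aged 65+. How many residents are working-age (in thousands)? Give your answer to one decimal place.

Working-age: 1,016.4

Total dependency ratio = (youth + elderly) / working-age × 100
74.9 = (677.5 + 83.8) / W × 100
⇒ 1,016.4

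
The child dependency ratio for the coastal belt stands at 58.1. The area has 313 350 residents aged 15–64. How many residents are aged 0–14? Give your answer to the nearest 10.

Youth dependency ratio = youth / working-age × 100
58.1 = Y / 313 350 × 100
⇒ 182 060

Aged 0–14: 182 060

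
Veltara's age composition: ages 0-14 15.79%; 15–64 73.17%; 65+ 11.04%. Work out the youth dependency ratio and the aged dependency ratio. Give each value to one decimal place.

Youth dependency ratio = 15.79 / 73.17 × 100 = 21.6
Old-age dependency ratio = 11.04 / 73.17 × 100 = 15.1

Youth dependency ratio: 21.6
Old-age dependency ratio: 15.1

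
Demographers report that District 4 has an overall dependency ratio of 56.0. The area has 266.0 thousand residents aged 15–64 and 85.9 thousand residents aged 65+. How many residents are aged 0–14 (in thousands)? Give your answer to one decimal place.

Aged 0–14: 63.1

Total dependency ratio = (youth + elderly) / working-age × 100
56.0 = (Y + 85.9) / 266.0 × 100
⇒ 63.1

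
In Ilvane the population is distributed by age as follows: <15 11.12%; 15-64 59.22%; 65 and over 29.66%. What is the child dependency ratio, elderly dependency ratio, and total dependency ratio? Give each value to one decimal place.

Youth dependency ratio: 18.8
Old-age dependency ratio: 50.1
Total dependency ratio: 68.9

Youth dependency ratio = 11.12 / 59.22 × 100 = 18.8
Old-age dependency ratio = 29.66 / 59.22 × 100 = 50.1
Total dependency ratio = (11.12 + 29.66) / 59.22 × 100 = 40.78 / 59.22 × 100 = 68.9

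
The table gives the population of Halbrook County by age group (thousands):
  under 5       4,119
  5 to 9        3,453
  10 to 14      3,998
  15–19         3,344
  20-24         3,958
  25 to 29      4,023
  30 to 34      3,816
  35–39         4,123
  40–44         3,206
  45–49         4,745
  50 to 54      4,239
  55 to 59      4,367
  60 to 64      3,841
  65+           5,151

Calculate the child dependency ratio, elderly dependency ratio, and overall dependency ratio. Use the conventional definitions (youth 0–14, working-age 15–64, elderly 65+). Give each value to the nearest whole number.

Youth dependency ratio: 29
Old-age dependency ratio: 13
Total dependency ratio: 42

0–14: 4,119 + 3,453 + 3,998 = 11,570
15–64: 3,344 + 3,958 + 4,023 + 3,816 + 4,123 + 3,206 + 4,745 + 4,239 + 4,367 + 3,841 = 39,662
65+: 5,151
Youth dependency ratio = 11,570 / 39,662 × 100 = 29
Old-age dependency ratio = 5,151 / 39,662 × 100 = 13
Total dependency ratio = (11,570 + 5,151) / 39,662 × 100 = 16,721 / 39,662 × 100 = 42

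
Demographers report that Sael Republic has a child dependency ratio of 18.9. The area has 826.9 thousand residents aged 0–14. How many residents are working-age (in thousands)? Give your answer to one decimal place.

Working-age: 4,375.1

Youth dependency ratio = youth / working-age × 100
18.9 = 826.9 / W × 100
⇒ 4,375.1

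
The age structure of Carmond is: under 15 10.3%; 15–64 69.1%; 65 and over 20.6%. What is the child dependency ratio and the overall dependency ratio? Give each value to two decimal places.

Youth dependency ratio = 10.3 / 69.1 × 100 = 14.91
Total dependency ratio = (10.3 + 20.6) / 69.1 × 100 = 30.9 / 69.1 × 100 = 44.72

Youth dependency ratio: 14.91
Total dependency ratio: 44.72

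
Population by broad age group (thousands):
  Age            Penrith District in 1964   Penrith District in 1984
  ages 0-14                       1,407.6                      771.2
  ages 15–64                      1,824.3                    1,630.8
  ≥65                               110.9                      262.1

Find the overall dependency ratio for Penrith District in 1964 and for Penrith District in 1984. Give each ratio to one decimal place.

Penrith District in 1964: (1,407.6 + 110.9) / 1,824.3 × 100 = 1,518.5 / 1,824.3 × 100 = 83.2
Penrith District in 1984: (771.2 + 262.1) / 1,630.8 × 100 = 1,033.3 / 1,630.8 × 100 = 63.4

Penrith District in 1964: 83.2
Penrith District in 1984: 63.4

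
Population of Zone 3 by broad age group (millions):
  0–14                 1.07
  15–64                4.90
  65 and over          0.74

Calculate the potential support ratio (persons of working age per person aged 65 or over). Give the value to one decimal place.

Potential support ratio: 6.6

Potential support ratio = 4.90 / 0.74 = 6.6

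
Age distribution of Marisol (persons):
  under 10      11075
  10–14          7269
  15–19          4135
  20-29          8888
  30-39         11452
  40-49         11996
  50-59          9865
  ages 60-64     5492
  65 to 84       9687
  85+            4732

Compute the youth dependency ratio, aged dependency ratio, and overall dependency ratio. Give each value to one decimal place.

0–14: 11075 + 7269 = 18344
15–64: 4135 + 8888 + 11452 + 11996 + 9865 + 5492 = 51828
65+: 9687 + 4732 = 14419
Youth dependency ratio = 18344 / 51828 × 100 = 35.4
Old-age dependency ratio = 14419 / 51828 × 100 = 27.8
Total dependency ratio = (18344 + 14419) / 51828 × 100 = 32763 / 51828 × 100 = 63.2

Youth dependency ratio: 35.4
Old-age dependency ratio: 27.8
Total dependency ratio: 63.2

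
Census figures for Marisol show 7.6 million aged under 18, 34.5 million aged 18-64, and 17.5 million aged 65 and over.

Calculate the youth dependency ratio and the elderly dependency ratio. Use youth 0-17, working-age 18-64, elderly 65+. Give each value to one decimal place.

Youth dependency ratio: 22.0
Old-age dependency ratio: 50.7

Youth dependency ratio = 7.6 / 34.5 × 100 = 22.0
Old-age dependency ratio = 17.5 / 34.5 × 100 = 50.7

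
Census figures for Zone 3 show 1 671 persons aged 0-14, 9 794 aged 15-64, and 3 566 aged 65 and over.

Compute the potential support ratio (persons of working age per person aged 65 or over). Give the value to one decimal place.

Potential support ratio = 9 794 / 3 566 = 2.7

Potential support ratio: 2.7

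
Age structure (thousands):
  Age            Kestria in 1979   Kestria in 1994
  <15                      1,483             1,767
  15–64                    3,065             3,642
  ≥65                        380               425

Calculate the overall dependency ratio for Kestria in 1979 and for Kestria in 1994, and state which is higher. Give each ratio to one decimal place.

Kestria in 1979: (1,483 + 380) / 3,065 × 100 = 1,863 / 3,065 × 100 = 60.8
Kestria in 1994: (1,767 + 425) / 3,642 × 100 = 2,192 / 3,642 × 100 = 60.2

Kestria in 1979: 60.8
Kestria in 1994: 60.2
Higher: Kestria in 1979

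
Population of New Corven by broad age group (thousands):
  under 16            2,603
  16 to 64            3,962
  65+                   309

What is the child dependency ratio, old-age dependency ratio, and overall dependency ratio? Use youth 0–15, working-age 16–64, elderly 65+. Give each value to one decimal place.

Youth dependency ratio: 65.7
Old-age dependency ratio: 7.8
Total dependency ratio: 73.5

Youth dependency ratio = 2,603 / 3,962 × 100 = 65.7
Old-age dependency ratio = 309 / 3,962 × 100 = 7.8
Total dependency ratio = (2,603 + 309) / 3,962 × 100 = 2,912 / 3,962 × 100 = 73.5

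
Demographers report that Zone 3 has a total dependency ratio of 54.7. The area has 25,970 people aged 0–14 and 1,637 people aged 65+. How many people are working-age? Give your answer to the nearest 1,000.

Working-age: 50,000

Total dependency ratio = (youth + elderly) / working-age × 100
54.7 = (25,970 + 1,637) / W × 100
⇒ 50,000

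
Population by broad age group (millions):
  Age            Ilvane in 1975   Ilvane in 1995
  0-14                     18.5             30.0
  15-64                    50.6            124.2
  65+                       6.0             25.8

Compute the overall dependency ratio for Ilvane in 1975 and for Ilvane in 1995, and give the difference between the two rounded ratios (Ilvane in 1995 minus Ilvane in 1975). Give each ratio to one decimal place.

Ilvane in 1975: (18.5 + 6.0) / 50.6 × 100 = 24.5 / 50.6 × 100 = 48.4
Ilvane in 1995: (30.0 + 25.8) / 124.2 × 100 = 55.8 / 124.2 × 100 = 44.9

Ilvane in 1975: 48.4
Ilvane in 1995: 44.9
Difference: -3.5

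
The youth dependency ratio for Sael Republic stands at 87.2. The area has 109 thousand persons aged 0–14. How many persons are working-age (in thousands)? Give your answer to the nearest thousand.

Youth dependency ratio = youth / working-age × 100
87.2 = 109 / W × 100
⇒ 125

Working-age: 125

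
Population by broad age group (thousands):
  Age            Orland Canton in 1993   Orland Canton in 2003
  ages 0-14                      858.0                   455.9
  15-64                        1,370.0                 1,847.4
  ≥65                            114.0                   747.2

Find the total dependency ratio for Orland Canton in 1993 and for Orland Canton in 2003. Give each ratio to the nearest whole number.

Orland Canton in 1993: (858.0 + 114.0) / 1,370.0 × 100 = 972.0 / 1,370.0 × 100 = 71
Orland Canton in 2003: (455.9 + 747.2) / 1,847.4 × 100 = 1,203.1 / 1,847.4 × 100 = 65

Orland Canton in 1993: 71
Orland Canton in 2003: 65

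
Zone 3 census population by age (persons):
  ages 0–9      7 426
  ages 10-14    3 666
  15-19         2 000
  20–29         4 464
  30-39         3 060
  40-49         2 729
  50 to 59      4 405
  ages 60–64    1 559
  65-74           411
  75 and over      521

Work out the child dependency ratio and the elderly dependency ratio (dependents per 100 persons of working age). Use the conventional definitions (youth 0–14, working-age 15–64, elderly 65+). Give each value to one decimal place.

Youth dependency ratio: 60.9
Old-age dependency ratio: 5.1

0–14: 7 426 + 3 666 = 11 092
15–64: 2 000 + 4 464 + 3 060 + 2 729 + 4 405 + 1 559 = 18 217
65+: 411 + 521 = 932
Youth dependency ratio = 11 092 / 18 217 × 100 = 60.9
Old-age dependency ratio = 932 / 18 217 × 100 = 5.1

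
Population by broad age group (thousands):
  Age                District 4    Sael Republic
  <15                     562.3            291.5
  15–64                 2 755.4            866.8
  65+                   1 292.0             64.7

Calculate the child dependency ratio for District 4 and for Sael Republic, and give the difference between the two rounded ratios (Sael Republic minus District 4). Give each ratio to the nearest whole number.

District 4: 562.3 / 2 755.4 × 100 = 20
Sael Republic: 291.5 / 866.8 × 100 = 34

District 4: 20
Sael Republic: 34
Difference: +14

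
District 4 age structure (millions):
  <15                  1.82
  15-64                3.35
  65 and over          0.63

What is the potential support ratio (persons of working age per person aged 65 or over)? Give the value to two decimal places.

Potential support ratio = 3.35 / 0.63 = 5.32

Potential support ratio: 5.32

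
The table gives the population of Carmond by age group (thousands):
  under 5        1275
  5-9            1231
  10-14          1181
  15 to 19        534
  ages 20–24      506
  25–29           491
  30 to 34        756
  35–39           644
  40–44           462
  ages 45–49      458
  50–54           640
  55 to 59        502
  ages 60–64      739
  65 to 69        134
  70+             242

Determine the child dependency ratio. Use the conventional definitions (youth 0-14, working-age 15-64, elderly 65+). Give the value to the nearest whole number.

0–14: 1275 + 1231 + 1181 = 3687
15–64: 534 + 506 + 491 + 756 + 644 + 462 + 458 + 640 + 502 + 739 = 5732
65+: 134 + 242 = 376
Youth dependency ratio = 3687 / 5732 × 100 = 64

Youth dependency ratio: 64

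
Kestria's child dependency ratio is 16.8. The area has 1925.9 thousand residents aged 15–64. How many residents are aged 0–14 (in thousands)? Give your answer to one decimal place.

Youth dependency ratio = youth / working-age × 100
16.8 = Y / 1925.9 × 100
⇒ 323.6

Aged 0–14: 323.6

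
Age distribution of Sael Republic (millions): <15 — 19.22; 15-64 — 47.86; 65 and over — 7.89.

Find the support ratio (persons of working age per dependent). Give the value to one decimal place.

Support ratio: 1.8

Support ratio = 47.86 / (19.22 + 7.89) = 47.86 / 27.11 = 1.8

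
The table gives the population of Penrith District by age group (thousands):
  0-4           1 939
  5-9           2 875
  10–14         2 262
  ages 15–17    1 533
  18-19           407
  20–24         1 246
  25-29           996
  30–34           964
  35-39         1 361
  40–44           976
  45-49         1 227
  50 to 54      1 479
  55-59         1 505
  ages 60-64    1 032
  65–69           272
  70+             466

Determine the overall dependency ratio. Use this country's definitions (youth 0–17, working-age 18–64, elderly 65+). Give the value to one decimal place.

Total dependency ratio: 83.5

0–17: 1 939 + 2 875 + 2 262 + 1 533 = 8 609
18–64: 407 + 1 246 + 996 + 964 + 1 361 + 976 + 1 227 + 1 479 + 1 505 + 1 032 = 11 193
65+: 272 + 466 = 738
Total dependency ratio = (8 609 + 738) / 11 193 × 100 = 9 347 / 11 193 × 100 = 83.5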